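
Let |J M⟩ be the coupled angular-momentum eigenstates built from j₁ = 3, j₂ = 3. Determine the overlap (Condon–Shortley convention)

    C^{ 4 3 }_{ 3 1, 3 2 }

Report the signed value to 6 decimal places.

−√(1/11) ≈ -0.301511

√[9·2!4!4!/11! · 4!2!5!1!7!1!] = √(82944/11)
  +(−1)^1/∏(1,1,1,4,3,0)! = -1/144  (running -1/144)
  +(−1)^2/∏(2,0,0,3,4,1)! = 1/288  (running -1/288)
⟨..|..⟩ = √(82944/11)·(-1/288) = -0.301511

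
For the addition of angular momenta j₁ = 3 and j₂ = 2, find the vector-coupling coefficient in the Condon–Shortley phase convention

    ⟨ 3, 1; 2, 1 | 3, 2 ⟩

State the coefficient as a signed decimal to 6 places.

triangle: 2!·4!·2!/9! = 96/362880
(j±m)!: 4!·2!·3!·1!·5!·1! = 34560
prefactor² = (2J+1)·Δ·N² = 64
  k=1: −1/(1!·1!·1!·2!·3!·0!) = -1/12
  k=2: +1/(2!·0!·0!·1!·4!·1!) = 1/48
Σ = -1/16  ⇒  CG² = 64·(-1/16)² = 1/4
CG = −√(1/4) = -0.500000

−√(1/4) = -0.500000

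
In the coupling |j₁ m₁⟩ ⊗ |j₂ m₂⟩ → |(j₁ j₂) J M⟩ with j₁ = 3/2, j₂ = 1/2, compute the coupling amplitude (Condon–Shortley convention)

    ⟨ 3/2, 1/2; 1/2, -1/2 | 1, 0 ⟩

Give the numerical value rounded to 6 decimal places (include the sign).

triangle: 1!×2!×0!/4! = 2/24
(j±m)!: 2!×1!×0!×1!×1!×1! = 2
prefactor² = (2J+1)×Δ×N² = 1/2
  k=0: +1/(0!×1!×1!×0!×1!×0!) = 1
Σ = 1  ⇒  CG² = 1/2×1² = 1/2
CG = +√(1/2) = +0.707107

+√(1/2) ≈ +0.707107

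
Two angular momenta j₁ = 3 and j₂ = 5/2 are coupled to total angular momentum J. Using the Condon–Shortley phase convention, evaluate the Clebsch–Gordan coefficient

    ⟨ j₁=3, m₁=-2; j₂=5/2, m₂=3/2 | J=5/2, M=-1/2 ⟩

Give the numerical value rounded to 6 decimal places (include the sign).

-0.267261  (= −√(1/14))

j₁+j₂−J=3  J+j₁−j₂=3  J−j₁+j₂=2  j₁+j₂+J+1=9
(j₁±m₁, j₂±m₂, J±M) = (1,5,4,1,2,3)
P² = 288/7
sum k=2..3:
  [2] +1/24 = 1/24
  [3] −1/12 = -1/12
S = -1/24
C² = P²·S² = 1/14 ; C = -0.267261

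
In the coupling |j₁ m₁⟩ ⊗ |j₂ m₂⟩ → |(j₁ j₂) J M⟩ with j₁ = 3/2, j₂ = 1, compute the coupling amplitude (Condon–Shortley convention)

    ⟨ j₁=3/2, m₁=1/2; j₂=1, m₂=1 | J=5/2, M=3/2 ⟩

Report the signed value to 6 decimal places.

+0.774597

√[6·0!3!2!/6! · 2!1!2!0!4!1!] = √(48/5)
  +(−1)^0/∏(0,0,1,2,2,0)! = 1/4  (running 1/4)
⟨..|..⟩ = √(48/5)·(1/4) = +0.774597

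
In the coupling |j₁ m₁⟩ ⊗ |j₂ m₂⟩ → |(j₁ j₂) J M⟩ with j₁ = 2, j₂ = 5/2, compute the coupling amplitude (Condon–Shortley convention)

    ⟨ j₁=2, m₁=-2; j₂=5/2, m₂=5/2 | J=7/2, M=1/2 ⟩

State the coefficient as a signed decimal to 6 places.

√[8·1!3!4!/9! · 0!4!5!0!4!3!] = √(9216/7)
  +(−1)^1/∏(1,0,3,4,0,0)! = -1/144  (running -1/144)
⟨..|..⟩ = √(9216/7)·(-1/144) = -0.251976

-0.251976  (= −√(4/63))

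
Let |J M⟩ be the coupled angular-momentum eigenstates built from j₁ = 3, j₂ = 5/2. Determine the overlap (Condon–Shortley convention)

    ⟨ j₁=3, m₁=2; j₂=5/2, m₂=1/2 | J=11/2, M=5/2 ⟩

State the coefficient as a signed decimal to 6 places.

+√(4/11) ≈ +0.603023

j₁+j₂−J=0  J+j₁−j₂=6  J−j₁+j₂=5  j₁+j₂+J+1=12
(j₁±m₁, j₂±m₂, J±M) = (5,1,3,2,8,3)
P² = 8294400/11
sum k=0..0:
  [0] +1/1440 = 1/1440
S = 1/1440
C² = P²·S² = 4/11 ; C = +0.603023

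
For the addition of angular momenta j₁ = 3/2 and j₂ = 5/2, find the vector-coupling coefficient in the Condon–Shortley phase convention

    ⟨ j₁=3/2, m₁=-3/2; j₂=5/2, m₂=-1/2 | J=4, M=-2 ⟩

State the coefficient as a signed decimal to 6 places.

+√(5/14) ≈ +0.597614

j₁+j₂−J=0  J+j₁−j₂=3  J−j₁+j₂=5  j₁+j₂+J+1=9
(j₁±m₁, j₂±m₂, J±M) = (0,3,2,3,2,6)
P² = 12960/7
sum k=0..0:
  [0] +1/72 = 1/72
S = 1/72
C² = P²·S² = 5/14 ; C = +0.597614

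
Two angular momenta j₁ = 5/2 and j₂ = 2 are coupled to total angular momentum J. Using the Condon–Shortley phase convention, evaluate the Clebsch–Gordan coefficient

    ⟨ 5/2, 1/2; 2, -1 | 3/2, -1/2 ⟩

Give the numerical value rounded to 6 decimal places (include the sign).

−√(5/21) ≈ -0.487950

j₁+j₂−J=3  J+j₁−j₂=2  J−j₁+j₂=1  j₁+j₂+J+1=7
(j₁±m₁, j₂±m₂, J±M) = (3,2,1,3,1,2)
P² = 48/35
sum k=0..1:
  [0] +1/12 = 1/12
  [1] −1/2 = -1/2
S = -5/12
C² = P²·S² = 5/21 ; C = -0.487950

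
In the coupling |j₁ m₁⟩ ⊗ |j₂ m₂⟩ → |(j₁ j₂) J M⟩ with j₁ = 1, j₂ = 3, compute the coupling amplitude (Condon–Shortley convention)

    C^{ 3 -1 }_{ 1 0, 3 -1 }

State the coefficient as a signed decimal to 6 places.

+0.288675

j₁+j₂−J=1  J+j₁−j₂=1  J−j₁+j₂=5  j₁+j₂+J+1=8
(j₁±m₁, j₂±m₂, J±M) = (1,1,2,4,2,4)
P² = 48
sum k=0..1:
  [0] +1/12 = 1/12
  [1] −1/24 = -1/24
S = 1/24
C² = P²·S² = 1/12 ; C = +0.288675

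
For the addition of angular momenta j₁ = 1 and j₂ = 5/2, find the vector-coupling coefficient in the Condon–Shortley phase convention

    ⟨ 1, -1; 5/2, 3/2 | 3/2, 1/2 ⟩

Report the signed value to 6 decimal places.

triangle: 2!×0!×3!/6! = 12/720
(j±m)!: 0!×2!×4!×1!×2!×1! = 96
prefactor² = (2J+1)×Δ×N² = 32/5
  k=2: +1/(2!×0!×0!×2!×0!×1!) = 1/4
Σ = 1/4  ⇒  CG² = 32/5×1/4² = 2/5
CG = +√(2/5) = +0.632456

+0.632456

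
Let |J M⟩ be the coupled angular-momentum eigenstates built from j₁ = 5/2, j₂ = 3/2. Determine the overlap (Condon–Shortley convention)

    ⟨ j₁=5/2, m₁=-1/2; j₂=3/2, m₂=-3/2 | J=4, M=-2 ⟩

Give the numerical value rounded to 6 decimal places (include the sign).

+√(5/14) = +0.597614

√[9·0!5!3!/9! · 2!3!0!3!2!6!] = √(12960/7)
  +(−1)^0/∏(0,0,3,0,2,3)! = 1/72  (running 1/72)
⟨..|..⟩ = √(12960/7)·(1/72) = +0.597614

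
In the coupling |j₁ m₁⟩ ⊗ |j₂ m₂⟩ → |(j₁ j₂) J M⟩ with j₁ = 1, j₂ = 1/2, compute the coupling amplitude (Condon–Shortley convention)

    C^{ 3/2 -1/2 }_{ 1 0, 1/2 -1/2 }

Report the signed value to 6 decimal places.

+0.816497

triangle: 0!×2!×1!/4! = 2/24
(j±m)!: 1!×1!×0!×1!×1!×2! = 2
prefactor² = (2J+1)×Δ×N² = 2/3
  k=0: +1/(0!×0!×1!×0!×1!×1!) = 1
Σ = 1  ⇒  CG² = 2/3×1² = 2/3
CG = +√(2/3) = +0.816497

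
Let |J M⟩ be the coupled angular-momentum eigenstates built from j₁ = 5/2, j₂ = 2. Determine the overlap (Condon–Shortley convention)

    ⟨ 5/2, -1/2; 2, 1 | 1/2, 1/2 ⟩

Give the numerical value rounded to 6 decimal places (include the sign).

triangle: 4!*1!*0!/6! = 24/720
(j±m)!: 2!*3!*3!*1!*1!*0! = 72
prefactor² = (2J+1)*Δ*N² = 24/5
  k=3: −1/(3!*1!*0!*0!*1!*0!) = -1/6
Σ = -1/6  ⇒  CG² = 24/5*(-1/6)² = 2/15
CG = −√(2/15) = -0.365148

-0.365148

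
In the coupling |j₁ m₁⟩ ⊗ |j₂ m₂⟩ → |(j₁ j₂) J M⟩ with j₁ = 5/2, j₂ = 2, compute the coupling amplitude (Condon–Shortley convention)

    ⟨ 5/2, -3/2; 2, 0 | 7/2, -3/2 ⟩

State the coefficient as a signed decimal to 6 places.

triangle: 1!·4!·3!/9! = 144/362880
(j±m)!: 1!·4!·2!·2!·2!·5! = 23040
prefactor² = (2J+1)·Δ·N² = 512/7
  k=0: +1/(0!·1!·4!·2!·0!·1!) = 1/48
  k=1: −1/(1!·0!·3!·1!·1!·2!) = -1/12
Σ = -1/16  ⇒  CG² = 512/7·(-1/16)² = 2/7
CG = −√(2/7) = -0.534522

−√(2/7) ≈ -0.534522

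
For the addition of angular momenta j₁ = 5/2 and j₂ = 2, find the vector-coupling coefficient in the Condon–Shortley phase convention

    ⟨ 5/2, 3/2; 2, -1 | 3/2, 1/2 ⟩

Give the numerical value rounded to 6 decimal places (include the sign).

-0.138013  (= −√(2/105))

triangle: 3!*2!*1!/7! = 12/5040
(j±m)!: 4!*1!*1!*3!*2!*1! = 288
prefactor² = (2J+1)*Δ*N² = 96/35
  k=0: +1/(0!*3!*1!*1!*1!*0!) = 1/6
  k=1: −1/(1!*2!*0!*0!*2!*1!) = -1/4
Σ = -1/12  ⇒  CG² = 96/35*(-1/12)² = 2/105
CG = −√(2/105) = -0.138013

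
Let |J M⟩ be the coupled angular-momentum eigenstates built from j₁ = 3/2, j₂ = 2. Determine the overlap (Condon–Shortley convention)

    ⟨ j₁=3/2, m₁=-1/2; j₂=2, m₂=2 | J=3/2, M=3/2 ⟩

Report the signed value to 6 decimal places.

+√(2/5) = +0.632456

√[4·2!1!2!/6! · 1!2!4!0!3!0!] = √(32/5)
  +(−1)^2/∏(2,0,0,2,1,0)! = 1/4  (running 1/4)
⟨..|..⟩ = √(32/5)·(1/4) = +0.632456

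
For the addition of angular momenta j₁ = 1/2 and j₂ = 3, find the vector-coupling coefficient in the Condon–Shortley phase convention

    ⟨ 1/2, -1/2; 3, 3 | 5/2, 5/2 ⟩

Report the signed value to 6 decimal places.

√[6·1!0!5!/7! · 0!1!6!0!5!0!] = √(86400/7)
  +(−1)^1/∏(1,0,0,5,0,0)! = -1/120  (running -1/120)
⟨..|..⟩ = √(86400/7)·(-1/120) = -0.925820

−√(6/7) ≈ -0.925820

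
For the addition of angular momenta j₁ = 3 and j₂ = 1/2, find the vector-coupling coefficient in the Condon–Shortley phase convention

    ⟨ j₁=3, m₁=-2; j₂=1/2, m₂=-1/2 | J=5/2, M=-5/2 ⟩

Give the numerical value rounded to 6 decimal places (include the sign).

j₁+j₂−J=1  J+j₁−j₂=5  J−j₁+j₂=0  j₁+j₂+J+1=7
(j₁±m₁, j₂±m₂, J±M) = (1,5,0,1,0,5)
P² = 14400/7
sum k=0..0:
  [0] +1/120 = 1/120
S = 1/120
C² = P²·S² = 1/7 ; C = +0.377964

+0.377964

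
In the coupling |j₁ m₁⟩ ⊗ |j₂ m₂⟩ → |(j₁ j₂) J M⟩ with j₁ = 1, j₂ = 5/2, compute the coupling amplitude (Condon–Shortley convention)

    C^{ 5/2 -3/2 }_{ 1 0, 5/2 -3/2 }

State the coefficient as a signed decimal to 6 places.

j₁+j₂−J=1  J+j₁−j₂=1  J−j₁+j₂=4  j₁+j₂+J+1=7
(j₁±m₁, j₂±m₂, J±M) = (1,1,1,4,1,4)
P² = 576/35
sum k=0..1:
  [0] +1/6 = 1/6
  [1] −1/24 = -1/24
S = 1/8
C² = P²·S² = 9/35 ; C = +0.507093

+0.507093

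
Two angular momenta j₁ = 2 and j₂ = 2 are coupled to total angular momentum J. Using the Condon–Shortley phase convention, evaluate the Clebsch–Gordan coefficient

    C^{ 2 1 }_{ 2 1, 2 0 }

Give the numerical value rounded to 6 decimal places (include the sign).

j₁+j₂−J=2  J+j₁−j₂=2  J−j₁+j₂=2  j₁+j₂+J+1=7
(j₁±m₁, j₂±m₂, J±M) = (3,1,2,2,3,1)
P² = 8/7
sum k=0..1:
  [0] +1/4 = 1/4
  [1] −1/2 = -1/2
S = -1/4
C² = P²·S² = 1/14 ; C = -0.267261

-0.267261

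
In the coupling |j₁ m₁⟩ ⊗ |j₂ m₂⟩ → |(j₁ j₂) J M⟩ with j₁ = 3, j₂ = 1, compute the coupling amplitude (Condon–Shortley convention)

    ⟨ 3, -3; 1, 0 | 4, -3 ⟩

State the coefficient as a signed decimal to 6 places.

+√(1/4) ≈ +0.500000

j₁+j₂−J=0  J+j₁−j₂=6  J−j₁+j₂=2  j₁+j₂+J+1=9
(j₁±m₁, j₂±m₂, J±M) = (0,6,1,1,1,7)
P² = 129600
sum k=0..0:
  [0] +1/720 = 1/720
S = 1/720
C² = P²·S² = 1/4 ; C = +0.500000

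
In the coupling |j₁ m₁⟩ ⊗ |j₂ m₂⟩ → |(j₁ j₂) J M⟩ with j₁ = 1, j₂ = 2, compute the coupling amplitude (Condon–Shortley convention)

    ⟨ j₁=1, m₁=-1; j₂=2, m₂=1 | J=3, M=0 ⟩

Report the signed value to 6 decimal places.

√[7·0!2!4!/7! · 0!2!3!1!3!3!] = √(144/5)
  +(−1)^0/∏(0,0,2,3,0,1)! = 1/12  (running 1/12)
⟨..|..⟩ = √(144/5)·(1/12) = +0.447214

+0.447214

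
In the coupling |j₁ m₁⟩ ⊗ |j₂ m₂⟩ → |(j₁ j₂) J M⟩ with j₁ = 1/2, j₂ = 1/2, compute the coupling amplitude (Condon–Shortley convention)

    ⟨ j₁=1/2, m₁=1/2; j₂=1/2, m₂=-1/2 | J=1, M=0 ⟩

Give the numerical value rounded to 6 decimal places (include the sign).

+0.707107  (= +√(1/2))

j₁+j₂−J=0  J+j₁−j₂=1  J−j₁+j₂=1  j₁+j₂+J+1=3
(j₁±m₁, j₂±m₂, J±M) = (1,0,0,1,1,1)
P² = 1/2
sum k=0..0:
  [0] +1/1 = 1
S = 1
C² = P²·S² = 1/2 ; C = +0.707107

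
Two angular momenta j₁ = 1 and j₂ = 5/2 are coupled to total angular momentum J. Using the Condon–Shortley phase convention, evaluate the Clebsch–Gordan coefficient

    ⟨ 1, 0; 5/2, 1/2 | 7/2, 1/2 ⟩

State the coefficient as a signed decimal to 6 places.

triangle: 0!×2!×5!/8! = 240/40320
(j±m)!: 1!×1!×3!×2!×4!×3! = 1728
prefactor² = (2J+1)×Δ×N² = 576/7
  k=0: +1/(0!×0!×1!×3!×1!×2!) = 1/12
Σ = 1/12  ⇒  CG² = 576/7×1/12² = 4/7
CG = +√(4/7) = +0.755929

+0.755929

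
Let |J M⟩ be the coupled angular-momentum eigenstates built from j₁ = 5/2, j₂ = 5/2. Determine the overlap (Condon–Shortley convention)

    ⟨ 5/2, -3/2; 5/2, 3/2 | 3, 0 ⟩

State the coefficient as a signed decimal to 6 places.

j₁+j₂−J=2  J+j₁−j₂=3  J−j₁+j₂=3  j₁+j₂+J+1=9
(j₁±m₁, j₂±m₂, J±M) = (1,4,4,1,3,3)
P² = 144/5
sum k=1..2:
  [1] −1/36 = -1/36
  [2] +1/8 = 1/8
S = 7/72
C² = P²·S² = 49/180 ; C = +0.521749

+0.521749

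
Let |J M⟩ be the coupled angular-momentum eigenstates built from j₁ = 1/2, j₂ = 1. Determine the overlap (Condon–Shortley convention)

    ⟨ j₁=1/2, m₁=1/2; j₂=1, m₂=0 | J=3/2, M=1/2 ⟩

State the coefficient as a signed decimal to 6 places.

√[4·0!1!2!/4! · 1!0!1!1!2!1!] = √(2/3)
  +(−1)^0/∏(0,0,0,1,1,1)! = 1  (running 1)
⟨..|..⟩ = √(2/3)·(1) = +0.816497

+√(2/3) = +0.816497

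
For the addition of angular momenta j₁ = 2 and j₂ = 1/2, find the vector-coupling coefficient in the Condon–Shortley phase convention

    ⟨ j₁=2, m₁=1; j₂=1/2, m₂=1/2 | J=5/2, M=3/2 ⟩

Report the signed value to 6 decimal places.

triangle: 0!·4!·1!/6! = 24/720
(j±m)!: 3!·1!·1!·0!·4!·1! = 144
prefactor² = (2J+1)·Δ·N² = 144/5
  k=0: +1/(0!·0!·1!·1!·3!·0!) = 1/6
Σ = 1/6  ⇒  CG² = 144/5·1/6² = 4/5
CG = +√(4/5) = +0.894427

+√(4/5) ≈ +0.894427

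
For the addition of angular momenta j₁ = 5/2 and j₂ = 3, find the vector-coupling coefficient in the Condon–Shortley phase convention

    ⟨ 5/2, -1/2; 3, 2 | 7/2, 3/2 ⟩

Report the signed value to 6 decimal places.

+0.308607

j₁+j₂−J=2  J+j₁−j₂=3  J−j₁+j₂=4  j₁+j₂+J+1=10
(j₁±m₁, j₂±m₂, J±M) = (2,3,5,1,5,2)
P² = 1536/7
sum k=1..2:
  [1] −1/48 = -1/48
  [2] +1/24 = 1/24
S = 1/48
C² = P²·S² = 2/21 ; C = +0.308607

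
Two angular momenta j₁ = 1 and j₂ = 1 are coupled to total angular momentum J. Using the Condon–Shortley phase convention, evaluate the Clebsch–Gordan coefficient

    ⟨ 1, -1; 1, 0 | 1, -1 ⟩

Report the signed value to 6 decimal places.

-0.707107

j₁+j₂−J=1  J+j₁−j₂=1  J−j₁+j₂=1  j₁+j₂+J+1=4
(j₁±m₁, j₂±m₂, J±M) = (0,2,1,1,0,2)
P² = 1/2
sum k=1..1:
  [1] −1/1 = -1
S = -1
C² = P²·S² = 1/2 ; C = -0.707107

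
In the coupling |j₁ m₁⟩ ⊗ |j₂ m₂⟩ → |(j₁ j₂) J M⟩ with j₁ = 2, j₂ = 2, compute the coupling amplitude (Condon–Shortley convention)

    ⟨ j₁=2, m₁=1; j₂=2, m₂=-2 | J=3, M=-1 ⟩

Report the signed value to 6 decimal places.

+0.547723  (= +√(3/10))

√[7·1!3!3!/8! · 3!1!0!4!2!4!] = √(216/5)
  +(−1)^0/∏(0,1,1,0,2,3)! = 1/12  (running 1/12)
⟨..|..⟩ = √(216/5)·(1/12) = +0.547723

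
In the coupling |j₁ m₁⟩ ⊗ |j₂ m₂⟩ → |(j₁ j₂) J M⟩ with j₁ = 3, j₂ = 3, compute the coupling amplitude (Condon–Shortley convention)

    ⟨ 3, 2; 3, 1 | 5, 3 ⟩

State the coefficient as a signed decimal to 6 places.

triangle: 1!*5!*5!/12! = 14400/479001600
(j±m)!: 5!*1!*4!*2!*8!*2! = 464486400
prefactor² = (2J+1)*Δ*N² = 153600
  k=0: +1/(0!*1!*1!*4!*4!*1!) = 1/576
  k=1: −1/(1!*0!*0!*3!*5!*2!) = -1/1440
Σ = 1/960  ⇒  CG² = 153600*1/960² = 1/6
CG = +√(1/6) = +0.408248

+√(1/6) ≈ +0.408248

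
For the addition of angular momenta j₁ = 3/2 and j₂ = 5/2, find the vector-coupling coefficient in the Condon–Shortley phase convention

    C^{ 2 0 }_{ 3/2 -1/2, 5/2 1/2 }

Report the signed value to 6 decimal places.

−√(1/14) = -0.267261

triangle: 2!*1!*3!/7! = 12/5040
(j±m)!: 1!*2!*3!*2!*2!*2! = 96
prefactor² = (2J+1)*Δ*N² = 8/7
  k=1: −1/(1!*1!*1!*2!*0!*1!) = -1/2
  k=2: +1/(2!*0!*0!*1!*1!*2!) = 1/4
Σ = -1/4  ⇒  CG² = 8/7*(-1/4)² = 1/14
CG = −√(1/14) = -0.267261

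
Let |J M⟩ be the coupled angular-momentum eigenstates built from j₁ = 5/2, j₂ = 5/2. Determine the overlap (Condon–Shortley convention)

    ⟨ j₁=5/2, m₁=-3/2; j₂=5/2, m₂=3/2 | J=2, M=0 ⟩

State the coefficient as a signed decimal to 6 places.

-0.109109  (= −√(1/84))

triangle: 3!×2!×2!/8! = 24/40320
(j±m)!: 1!×4!×4!×1!×2!×2! = 2304
prefactor² = (2J+1)×Δ×N² = 48/7
  k=2: +1/(2!×1!×2!×2!×0!×0!) = 1/8
  k=3: −1/(3!×0!×1!×1!×1!×1!) = -1/6
Σ = -1/24  ⇒  CG² = 48/7×(-1/24)² = 1/84
CG = −√(1/84) = -0.109109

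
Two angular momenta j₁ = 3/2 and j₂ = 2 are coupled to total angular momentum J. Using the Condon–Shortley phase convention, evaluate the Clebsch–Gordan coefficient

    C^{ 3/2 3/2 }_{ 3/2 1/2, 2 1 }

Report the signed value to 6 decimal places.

-0.632456  (= −√(2/5))

√[4·2!1!2!/6! · 2!1!3!1!3!0!] = √(8/5)
  +(−1)^1/∏(1,1,0,2,1,0)! = -1/2  (running -1/2)
⟨..|..⟩ = √(8/5)·(-1/2) = -0.632456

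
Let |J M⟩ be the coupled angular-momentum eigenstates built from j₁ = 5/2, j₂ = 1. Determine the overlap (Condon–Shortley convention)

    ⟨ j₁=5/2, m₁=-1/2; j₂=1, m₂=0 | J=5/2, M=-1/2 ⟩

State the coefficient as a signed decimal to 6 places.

-0.169031  (= −√(1/35))

triangle: 1!×4!×1!/7! = 24/5040
(j±m)!: 2!×3!×1!×1!×2!×3! = 144
prefactor² = (2J+1)×Δ×N² = 144/35
  k=0: +1/(0!×1!×3!×1!×1!×0!) = 1/6
  k=1: −1/(1!×0!×2!×0!×2!×1!) = -1/4
Σ = -1/12  ⇒  CG² = 144/35×(-1/12)² = 1/35
CG = −√(1/35) = -0.169031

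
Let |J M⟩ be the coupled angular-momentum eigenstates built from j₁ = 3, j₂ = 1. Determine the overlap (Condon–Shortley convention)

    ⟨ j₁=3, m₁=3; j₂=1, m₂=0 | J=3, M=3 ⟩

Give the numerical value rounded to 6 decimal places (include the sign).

triangle: 1!*5!*1!/8! = 120/40320
(j±m)!: 6!*0!*1!*1!*6!*0! = 518400
prefactor² = (2J+1)*Δ*N² = 10800
  k=0: +1/(0!*1!*0!*1!*5!*0!) = 1/120
Σ = 1/120  ⇒  CG² = 10800*1/120² = 3/4
CG = +√(3/4) = +0.866025

+0.866025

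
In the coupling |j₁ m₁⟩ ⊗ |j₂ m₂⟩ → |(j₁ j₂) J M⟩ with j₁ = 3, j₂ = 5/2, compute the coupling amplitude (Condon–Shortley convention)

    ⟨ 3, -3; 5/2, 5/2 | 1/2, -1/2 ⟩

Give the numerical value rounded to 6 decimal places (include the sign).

−√(2/7) = -0.534522

√[2·5!1!0!/7! · 0!6!5!0!0!1!] = √(28800/7)
  +(−1)^5/∏(5,0,1,0,0,0)! = -1/120  (running -1/120)
⟨..|..⟩ = √(28800/7)·(-1/120) = -0.534522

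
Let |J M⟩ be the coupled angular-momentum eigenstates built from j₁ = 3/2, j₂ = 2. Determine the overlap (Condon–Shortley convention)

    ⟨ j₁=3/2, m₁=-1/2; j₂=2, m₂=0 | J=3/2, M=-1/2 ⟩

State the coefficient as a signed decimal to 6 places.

-0.447214

j₁+j₂−J=2  J+j₁−j₂=1  J−j₁+j₂=2  j₁+j₂+J+1=6
(j₁±m₁, j₂±m₂, J±M) = (1,2,2,2,1,2)
P² = 16/45
sum k=1..2:
  [1] −1/1 = -1
  [2] +1/4 = 1/4
S = -3/4
C² = P²·S² = 1/5 ; C = -0.447214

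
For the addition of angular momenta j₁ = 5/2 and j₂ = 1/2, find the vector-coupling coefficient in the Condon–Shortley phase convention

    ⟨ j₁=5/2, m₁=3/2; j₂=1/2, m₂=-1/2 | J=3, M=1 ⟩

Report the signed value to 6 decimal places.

√[7·0!5!1!/7! · 4!1!0!1!4!2!] = √(192)
  +(−1)^0/∏(0,0,1,0,4,1)! = 1/24  (running 1/24)
⟨..|..⟩ = √(192)·(1/24) = +0.577350

+√(1/3) ≈ +0.577350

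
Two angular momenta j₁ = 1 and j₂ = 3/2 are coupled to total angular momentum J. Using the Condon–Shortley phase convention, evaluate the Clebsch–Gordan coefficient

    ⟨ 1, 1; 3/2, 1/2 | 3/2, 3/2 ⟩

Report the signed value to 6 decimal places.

+√(2/5) = +0.632456

triangle: 1!*1!*2!/5! = 2/120
(j±m)!: 2!*0!*2!*1!*3!*0! = 24
prefactor² = (2J+1)*Δ*N² = 8/5
  k=0: +1/(0!*1!*0!*2!*1!*0!) = 1/2
Σ = 1/2  ⇒  CG² = 8/5*1/2² = 2/5
CG = +√(2/5) = +0.632456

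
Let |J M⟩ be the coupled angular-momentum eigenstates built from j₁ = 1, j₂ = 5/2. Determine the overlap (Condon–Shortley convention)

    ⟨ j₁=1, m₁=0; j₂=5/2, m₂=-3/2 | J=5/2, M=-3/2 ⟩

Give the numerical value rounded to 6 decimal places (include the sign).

+0.507093

√[6·1!1!4!/7! · 1!1!1!4!1!4!] = √(576/35)
  +(−1)^0/∏(0,1,1,1,0,3)! = 1/6  (running 1/6)
  +(−1)^1/∏(1,0,0,0,1,4)! = -1/24  (running 1/8)
⟨..|..⟩ = √(576/35)·(1/8) = +0.507093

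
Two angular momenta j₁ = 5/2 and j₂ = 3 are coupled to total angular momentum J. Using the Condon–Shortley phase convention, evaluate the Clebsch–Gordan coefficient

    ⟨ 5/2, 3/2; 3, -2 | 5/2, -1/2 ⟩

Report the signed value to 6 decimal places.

j₁+j₂−J=3  J+j₁−j₂=2  J−j₁+j₂=3  j₁+j₂+J+1=9
(j₁±m₁, j₂±m₂, J±M) = (4,1,1,5,2,3)
P² = 288/7
sum k=0..1:
  [0] +1/12 = 1/12
  [1] −1/24 = -1/24
S = 1/24
C² = P²·S² = 1/14 ; C = +0.267261

+0.267261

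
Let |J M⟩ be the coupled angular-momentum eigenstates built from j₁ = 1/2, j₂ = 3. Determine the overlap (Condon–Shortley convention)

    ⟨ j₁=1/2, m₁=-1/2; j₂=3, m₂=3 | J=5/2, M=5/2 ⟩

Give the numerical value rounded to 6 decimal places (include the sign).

−√(6/7) ≈ -0.925820

triangle: 1!*0!*5!/7! = 120/5040
(j±m)!: 0!*1!*6!*0!*5!*0! = 86400
prefactor² = (2J+1)*Δ*N² = 86400/7
  k=1: −1/(1!*0!*0!*5!*0!*0!) = -1/120
Σ = -1/120  ⇒  CG² = 86400/7*(-1/120)² = 6/7
CG = −√(6/7) = -0.925820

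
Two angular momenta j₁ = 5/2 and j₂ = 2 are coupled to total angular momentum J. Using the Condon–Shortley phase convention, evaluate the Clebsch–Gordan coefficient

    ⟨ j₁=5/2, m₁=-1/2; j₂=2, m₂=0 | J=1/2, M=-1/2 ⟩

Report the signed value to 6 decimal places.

+0.447214

j₁+j₂−J=4  J+j₁−j₂=1  J−j₁+j₂=0  j₁+j₂+J+1=6
(j₁±m₁, j₂±m₂, J±M) = (2,3,2,2,0,1)
P² = 16/5
sum k=2..2:
  [2] +1/4 = 1/4
S = 1/4
C² = P²·S² = 1/5 ; C = +0.447214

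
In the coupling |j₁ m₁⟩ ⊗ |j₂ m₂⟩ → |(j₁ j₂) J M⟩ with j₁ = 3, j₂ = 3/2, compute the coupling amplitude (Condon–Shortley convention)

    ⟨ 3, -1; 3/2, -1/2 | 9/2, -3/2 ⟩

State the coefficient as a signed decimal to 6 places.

+√(15/28) ≈ +0.731925

triangle: 0!*6!*3!/10! = 4320/3628800
(j±m)!: 2!*4!*1!*2!*3!*6! = 414720
prefactor² = (2J+1)*Δ*N² = 34560/7
  k=0: +1/(0!*0!*4!*1!*2!*2!) = 1/96
Σ = 1/96  ⇒  CG² = 34560/7*1/96² = 15/28
CG = +√(15/28) = +0.731925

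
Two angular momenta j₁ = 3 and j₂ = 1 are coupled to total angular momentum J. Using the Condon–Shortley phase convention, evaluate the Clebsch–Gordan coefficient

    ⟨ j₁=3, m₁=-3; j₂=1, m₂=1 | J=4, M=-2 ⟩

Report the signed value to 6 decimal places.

√[9·0!6!2!/9! · 0!6!2!0!2!6!] = √(518400/7)
  +(−1)^0/∏(0,0,6,2,0,0)! = 1/1440  (running 1/1440)
⟨..|..⟩ = √(518400/7)·(1/1440) = +0.188982

+0.188982  (= +√(1/28))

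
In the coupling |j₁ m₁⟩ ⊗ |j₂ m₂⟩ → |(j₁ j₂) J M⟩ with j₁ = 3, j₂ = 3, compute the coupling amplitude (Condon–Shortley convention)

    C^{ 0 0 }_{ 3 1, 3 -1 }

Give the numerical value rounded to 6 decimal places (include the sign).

j₁+j₂−J=6  J+j₁−j₂=0  J−j₁+j₂=0  j₁+j₂+J+1=7
(j₁±m₁, j₂±m₂, J±M) = (4,2,2,4,0,0)
P² = 2304/7
sum k=2..2:
  [2] +1/48 = 1/48
S = 1/48
C² = P²·S² = 1/7 ; C = +0.377964

+√(1/7) ≈ +0.377964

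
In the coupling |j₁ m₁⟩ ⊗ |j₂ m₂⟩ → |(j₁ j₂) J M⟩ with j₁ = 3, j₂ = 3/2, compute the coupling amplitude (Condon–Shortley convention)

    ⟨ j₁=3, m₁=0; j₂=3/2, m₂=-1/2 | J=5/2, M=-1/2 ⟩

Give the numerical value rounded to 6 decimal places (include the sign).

-0.414039

√[6·2!4!1!/8! · 3!3!1!2!2!3!] = √(216/35)
  +(−1)^0/∏(0,2,3,1,1,0)! = 1/12  (running 1/12)
  +(−1)^1/∏(1,1,2,0,2,1)! = -1/4  (running -1/6)
⟨..|..⟩ = √(216/35)·(-1/6) = -0.414039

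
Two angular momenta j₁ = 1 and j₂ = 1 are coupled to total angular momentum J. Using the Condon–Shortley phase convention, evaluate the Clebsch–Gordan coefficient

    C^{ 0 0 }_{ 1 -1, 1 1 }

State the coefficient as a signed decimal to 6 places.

+0.577350

j₁+j₂−J=2  J+j₁−j₂=0  J−j₁+j₂=0  j₁+j₂+J+1=3
(j₁±m₁, j₂±m₂, J±M) = (0,2,2,0,0,0)
P² = 4/3
sum k=2..2:
  [2] +1/2 = 1/2
S = 1/2
C² = P²·S² = 1/3 ; C = +0.577350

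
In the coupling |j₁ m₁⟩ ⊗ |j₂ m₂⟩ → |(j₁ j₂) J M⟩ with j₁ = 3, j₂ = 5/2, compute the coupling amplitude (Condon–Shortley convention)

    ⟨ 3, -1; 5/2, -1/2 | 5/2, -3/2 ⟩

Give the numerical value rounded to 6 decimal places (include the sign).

+√(1/35) ≈ +0.169031

triangle: 3!*3!*2!/9! = 72/362880
(j±m)!: 2!*4!*2!*3!*1!*4! = 13824
prefactor² = (2J+1)*Δ*N² = 576/35
  k=1: −1/(1!*2!*3!*1!*0!*1!) = -1/12
  k=2: +1/(2!*1!*2!*0!*1!*2!) = 1/8
Σ = 1/24  ⇒  CG² = 576/35*1/24² = 1/35
CG = +√(1/35) = +0.169031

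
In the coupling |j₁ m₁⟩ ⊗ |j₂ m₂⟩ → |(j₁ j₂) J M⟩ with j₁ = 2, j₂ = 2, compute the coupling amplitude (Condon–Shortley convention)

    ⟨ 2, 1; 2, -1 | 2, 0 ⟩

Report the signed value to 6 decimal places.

√[5·2!2!2!/7! · 3!1!1!3!2!2!] = √(8/7)
  +(−1)^0/∏(0,2,1,1,1,1)! = 1/2  (running 1/2)
  +(−1)^1/∏(1,1,0,0,2,2)! = -1/4  (running 1/4)
⟨..|..⟩ = √(8/7)·(1/4) = +0.267261

+√(1/14) ≈ +0.267261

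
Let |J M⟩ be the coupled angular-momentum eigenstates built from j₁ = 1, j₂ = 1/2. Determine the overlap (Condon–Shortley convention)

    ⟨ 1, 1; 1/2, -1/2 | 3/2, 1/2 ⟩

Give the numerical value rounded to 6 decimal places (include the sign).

j₁+j₂−J=0  J+j₁−j₂=2  J−j₁+j₂=1  j₁+j₂+J+1=4
(j₁±m₁, j₂±m₂, J±M) = (2,0,0,1,2,1)
P² = 4/3
sum k=0..0:
  [0] +1/2 = 1/2
S = 1/2
C² = P²·S² = 1/3 ; C = +0.577350

+√(1/3) ≈ +0.577350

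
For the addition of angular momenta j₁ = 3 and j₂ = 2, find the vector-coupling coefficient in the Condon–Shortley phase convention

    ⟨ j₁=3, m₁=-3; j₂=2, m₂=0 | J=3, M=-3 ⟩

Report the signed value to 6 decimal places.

+√(5/12) = +0.645497

√[7·2!4!2!/9! · 0!6!2!2!0!6!] = √(3840)
  +(−1)^2/∏(2,0,4,0,0,2)! = 1/96  (running 1/96)
⟨..|..⟩ = √(3840)·(1/96) = +0.645497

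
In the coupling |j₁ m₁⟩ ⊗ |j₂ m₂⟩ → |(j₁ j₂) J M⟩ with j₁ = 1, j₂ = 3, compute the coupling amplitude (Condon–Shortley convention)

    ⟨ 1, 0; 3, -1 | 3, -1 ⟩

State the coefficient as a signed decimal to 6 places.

+0.288675  (= +√(1/12))

j₁+j₂−J=1  J+j₁−j₂=1  J−j₁+j₂=5  j₁+j₂+J+1=8
(j₁±m₁, j₂±m₂, J±M) = (1,1,2,4,2,4)
P² = 48
sum k=0..1:
  [0] +1/12 = 1/12
  [1] −1/24 = -1/24
S = 1/24
C² = P²·S² = 1/12 ; C = +0.288675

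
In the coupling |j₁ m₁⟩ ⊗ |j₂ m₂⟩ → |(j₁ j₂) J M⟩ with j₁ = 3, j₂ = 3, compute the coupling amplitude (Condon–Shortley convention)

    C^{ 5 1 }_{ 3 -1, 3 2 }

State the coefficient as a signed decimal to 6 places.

−√(9/28) = -0.566947

triangle: 1!×5!×5!/12! = 14400/479001600
(j±m)!: 2!×4!×5!×1!×6!×4! = 99532800
prefactor² = (2J+1)×Δ×N² = 230400/7
  k=0: +1/(0!×1!×4!×5!×1!×0!) = 1/2880
  k=1: −1/(1!×0!×3!×4!×2!×1!) = -1/288
Σ = -1/320  ⇒  CG² = 230400/7×(-1/320)² = 9/28
CG = −√(9/28) = -0.566947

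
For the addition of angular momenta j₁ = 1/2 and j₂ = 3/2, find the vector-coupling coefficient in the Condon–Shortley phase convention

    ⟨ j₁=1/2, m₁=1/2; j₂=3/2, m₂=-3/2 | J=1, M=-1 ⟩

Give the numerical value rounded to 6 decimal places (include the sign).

+√(3/4) ≈ +0.866025

j₁+j₂−J=1  J+j₁−j₂=0  J−j₁+j₂=2  j₁+j₂+J+1=4
(j₁±m₁, j₂±m₂, J±M) = (1,0,0,3,0,2)
P² = 3
sum k=0..0:
  [0] +1/2 = 1/2
S = 1/2
C² = P²·S² = 3/4 ; C = +0.866025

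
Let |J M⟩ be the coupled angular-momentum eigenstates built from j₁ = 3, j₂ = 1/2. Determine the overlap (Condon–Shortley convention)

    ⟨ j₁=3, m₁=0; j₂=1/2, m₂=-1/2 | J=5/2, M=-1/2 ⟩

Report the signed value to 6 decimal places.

+0.654654  (= +√(3/7))

triangle: 1!*5!*0!/7! = 120/5040
(j±m)!: 3!*3!*0!*1!*2!*3! = 432
prefactor² = (2J+1)*Δ*N² = 432/7
  k=0: +1/(0!*1!*3!*0!*2!*0!) = 1/12
Σ = 1/12  ⇒  CG² = 432/7*1/12² = 3/7
CG = +√(3/7) = +0.654654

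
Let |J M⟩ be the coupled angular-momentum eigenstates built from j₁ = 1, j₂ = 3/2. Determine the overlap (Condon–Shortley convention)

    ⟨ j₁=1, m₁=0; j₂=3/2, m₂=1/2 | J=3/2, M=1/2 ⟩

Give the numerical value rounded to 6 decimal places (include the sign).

triangle: 1!*1!*2!/5! = 2/120
(j±m)!: 1!*1!*2!*1!*2!*1! = 4
prefactor² = (2J+1)*Δ*N² = 4/15
  k=0: +1/(0!*1!*1!*2!*0!*0!) = 1/2
  k=1: −1/(1!*0!*0!*1!*1!*1!) = -1
Σ = -1/2  ⇒  CG² = 4/15*(-1/2)² = 1/15
CG = −√(1/15) = -0.258199

-0.258199  (= −√(1/15))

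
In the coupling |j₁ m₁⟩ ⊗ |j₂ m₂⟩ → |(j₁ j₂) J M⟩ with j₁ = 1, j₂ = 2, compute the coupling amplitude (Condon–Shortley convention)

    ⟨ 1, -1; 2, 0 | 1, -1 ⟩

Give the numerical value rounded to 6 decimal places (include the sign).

triangle: 2!×0!×2!/5! = 4/120
(j±m)!: 0!×2!×2!×2!×0!×2! = 16
prefactor² = (2J+1)×Δ×N² = 8/5
  k=2: +1/(2!×0!×0!×0!×0!×2!) = 1/4
Σ = 1/4  ⇒  CG² = 8/5×1/4² = 1/10
CG = +√(1/10) = +0.316228

+0.316228  (= +√(1/10))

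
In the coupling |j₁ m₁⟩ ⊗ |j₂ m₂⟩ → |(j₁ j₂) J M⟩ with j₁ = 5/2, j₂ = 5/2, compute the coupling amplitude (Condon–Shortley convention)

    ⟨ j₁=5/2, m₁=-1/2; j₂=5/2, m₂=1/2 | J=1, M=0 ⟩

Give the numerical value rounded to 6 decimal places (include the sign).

j₁+j₂−J=4  J+j₁−j₂=1  J−j₁+j₂=1  j₁+j₂+J+1=7
(j₁±m₁, j₂±m₂, J±M) = (2,3,3,2,1,1)
P² = 72/35
sum k=2..3:
  [2] +1/4 = 1/4
  [3] −1/6 = -1/6
S = 1/12
C² = P²·S² = 1/70 ; C = +0.119523

+0.119523  (= +√(1/70))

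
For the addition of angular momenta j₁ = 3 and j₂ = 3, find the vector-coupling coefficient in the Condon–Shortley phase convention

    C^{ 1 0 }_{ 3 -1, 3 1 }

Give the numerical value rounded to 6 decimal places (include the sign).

−√(1/28) = -0.188982

j₁+j₂−J=5  J+j₁−j₂=1  J−j₁+j₂=1  j₁+j₂+J+1=8
(j₁±m₁, j₂±m₂, J±M) = (2,4,4,2,1,1)
P² = 144/7
sum k=3..4:
  [3] −1/12 = -1/12
  [4] +1/24 = 1/24
S = -1/24
C² = P²·S² = 1/28 ; C = -0.188982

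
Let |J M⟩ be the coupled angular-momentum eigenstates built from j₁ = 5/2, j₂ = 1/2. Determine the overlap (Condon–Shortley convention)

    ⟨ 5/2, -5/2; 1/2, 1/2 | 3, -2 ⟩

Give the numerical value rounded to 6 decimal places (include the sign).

+√(1/6) ≈ +0.408248

triangle: 0!*5!*1!/7! = 120/5040
(j±m)!: 0!*5!*1!*0!*1!*5! = 14400
prefactor² = (2J+1)*Δ*N² = 2400
  k=0: +1/(0!*0!*5!*1!*0!*0!) = 1/120
Σ = 1/120  ⇒  CG² = 2400*1/120² = 1/6
CG = +√(1/6) = +0.408248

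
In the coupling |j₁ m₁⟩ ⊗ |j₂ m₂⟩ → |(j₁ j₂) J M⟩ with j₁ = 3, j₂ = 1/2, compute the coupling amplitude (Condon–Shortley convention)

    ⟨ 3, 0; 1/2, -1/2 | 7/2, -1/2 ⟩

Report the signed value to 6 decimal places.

+0.755929

√[8·0!6!1!/8! · 3!3!0!1!3!4!] = √(5184/7)
  +(−1)^0/∏(0,0,3,0,3,1)! = 1/36  (running 1/36)
⟨..|..⟩ = √(5184/7)·(1/36) = +0.755929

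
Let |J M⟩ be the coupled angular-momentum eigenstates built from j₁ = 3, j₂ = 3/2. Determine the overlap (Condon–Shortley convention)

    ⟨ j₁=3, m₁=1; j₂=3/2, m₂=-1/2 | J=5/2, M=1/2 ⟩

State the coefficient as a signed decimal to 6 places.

−√(1/70) = -0.119523

√[6·2!4!1!/8! · 4!2!1!2!3!2!] = √(288/35)
  +(−1)^0/∏(0,2,2,1,2,0)! = 1/8  (running 1/8)
  +(−1)^1/∏(1,1,1,0,3,1)! = -1/6  (running -1/24)
⟨..|..⟩ = √(288/35)·(-1/24) = -0.119523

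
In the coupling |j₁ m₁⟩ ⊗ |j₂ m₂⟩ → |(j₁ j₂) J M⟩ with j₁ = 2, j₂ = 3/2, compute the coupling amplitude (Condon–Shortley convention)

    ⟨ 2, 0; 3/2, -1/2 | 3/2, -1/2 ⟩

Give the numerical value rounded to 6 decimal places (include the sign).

−√(1/5) ≈ -0.447214

triangle: 2!·2!·1!/6! = 4/720
(j±m)!: 2!·2!·1!·2!·1!·2! = 16
prefactor² = (2J+1)·Δ·N² = 16/45
  k=0: +1/(0!·2!·2!·1!·0!·0!) = 1/4
  k=1: −1/(1!·1!·1!·0!·1!·1!) = -1
Σ = -3/4  ⇒  CG² = 16/45·(-3/4)² = 1/5
CG = −√(1/5) = -0.447214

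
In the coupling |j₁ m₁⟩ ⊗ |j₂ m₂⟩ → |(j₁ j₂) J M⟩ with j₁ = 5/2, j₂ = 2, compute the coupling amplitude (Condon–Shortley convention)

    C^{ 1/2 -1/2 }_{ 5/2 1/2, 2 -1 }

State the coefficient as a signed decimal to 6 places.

-0.365148  (= −√(2/15))

√[2·4!1!0!/6! · 3!2!1!3!0!1!] = √(24/5)
  +(−1)^1/∏(1,3,1,0,0,0)! = -1/6  (running -1/6)
⟨..|..⟩ = √(24/5)·(-1/6) = -0.365148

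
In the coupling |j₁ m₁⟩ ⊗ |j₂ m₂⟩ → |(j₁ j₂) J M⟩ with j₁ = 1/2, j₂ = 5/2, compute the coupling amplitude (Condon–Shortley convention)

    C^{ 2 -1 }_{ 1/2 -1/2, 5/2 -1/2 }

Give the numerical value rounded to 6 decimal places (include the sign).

-0.577350  (= −√(1/3))

j₁+j₂−J=1  J+j₁−j₂=0  J−j₁+j₂=4  j₁+j₂+J+1=6
(j₁±m₁, j₂±m₂, J±M) = (0,1,2,3,1,3)
P² = 12
sum k=1..1:
  [1] −1/6 = -1/6
S = -1/6
C² = P²·S² = 1/3 ; C = -0.577350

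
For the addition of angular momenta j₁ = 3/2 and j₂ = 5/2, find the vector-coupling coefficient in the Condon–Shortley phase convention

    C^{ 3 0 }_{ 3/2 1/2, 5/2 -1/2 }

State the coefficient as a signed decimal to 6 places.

+0.447214

√[7·1!2!4!/8! · 2!1!2!3!3!3!] = √(36/5)
  +(−1)^0/∏(0,1,1,2,1,2)! = 1/4  (running 1/4)
  +(−1)^1/∏(1,0,0,1,2,3)! = -1/12  (running 1/6)
⟨..|..⟩ = √(36/5)·(1/6) = +0.447214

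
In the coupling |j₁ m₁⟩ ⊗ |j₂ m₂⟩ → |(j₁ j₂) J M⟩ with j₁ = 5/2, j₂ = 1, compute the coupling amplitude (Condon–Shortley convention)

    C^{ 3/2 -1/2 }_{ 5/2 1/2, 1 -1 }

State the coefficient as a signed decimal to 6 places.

j₁+j₂−J=2  J+j₁−j₂=3  J−j₁+j₂=0  j₁+j₂+J+1=6
(j₁±m₁, j₂±m₂, J±M) = (3,2,0,2,1,2)
P² = 16/5
sum k=0..0:
  [0] +1/4 = 1/4
S = 1/4
C² = P²·S² = 1/5 ; C = +0.447214

+0.447214  (= +√(1/5))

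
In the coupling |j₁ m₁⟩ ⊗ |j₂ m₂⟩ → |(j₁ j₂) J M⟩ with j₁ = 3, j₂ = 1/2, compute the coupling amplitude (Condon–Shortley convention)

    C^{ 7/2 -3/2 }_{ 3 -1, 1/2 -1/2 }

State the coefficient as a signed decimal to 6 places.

j₁+j₂−J=0  J+j₁−j₂=6  J−j₁+j₂=1  j₁+j₂+J+1=8
(j₁±m₁, j₂±m₂, J±M) = (2,4,0,1,2,5)
P² = 11520/7
sum k=0..0:
  [0] +1/48 = 1/48
S = 1/48
C² = P²·S² = 5/7 ; C = +0.845154

+√(5/7) ≈ +0.845154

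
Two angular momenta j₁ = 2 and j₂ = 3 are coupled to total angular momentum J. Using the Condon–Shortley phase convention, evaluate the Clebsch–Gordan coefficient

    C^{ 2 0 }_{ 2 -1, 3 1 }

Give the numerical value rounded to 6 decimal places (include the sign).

+√(1/7) = +0.377964

√[5·3!1!3!/8! · 1!3!4!2!2!2!] = √(36/7)
  +(−1)^2/∏(2,1,1,2,0,1)! = 1/4  (running 1/4)
  +(−1)^3/∏(3,0,0,1,1,2)! = -1/12  (running 1/6)
⟨..|..⟩ = √(36/7)·(1/6) = +0.377964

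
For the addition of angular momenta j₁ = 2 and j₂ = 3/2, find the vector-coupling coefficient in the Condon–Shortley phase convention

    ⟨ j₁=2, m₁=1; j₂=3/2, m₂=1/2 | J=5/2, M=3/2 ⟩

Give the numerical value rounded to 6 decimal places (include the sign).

+√(1/35) ≈ +0.169031

j₁+j₂−J=1  J+j₁−j₂=3  J−j₁+j₂=2  j₁+j₂+J+1=7
(j₁±m₁, j₂±m₂, J±M) = (3,1,2,1,4,1)
P² = 144/35
sum k=0..1:
  [0] +1/4 = 1/4
  [1] −1/6 = -1/6
S = 1/12
C² = P²·S² = 1/35 ; C = +0.169031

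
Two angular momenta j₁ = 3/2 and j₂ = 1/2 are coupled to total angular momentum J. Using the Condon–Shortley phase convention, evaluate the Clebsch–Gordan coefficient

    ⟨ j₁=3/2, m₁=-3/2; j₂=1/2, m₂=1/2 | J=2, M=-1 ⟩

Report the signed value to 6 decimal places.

+√(1/4) = +0.500000

triangle: 0!*3!*1!/5! = 6/120
(j±m)!: 0!*3!*1!*0!*1!*3! = 36
prefactor² = (2J+1)*Δ*N² = 9
  k=0: +1/(0!*0!*3!*1!*0!*0!) = 1/6
Σ = 1/6  ⇒  CG² = 9*1/6² = 1/4
CG = +√(1/4) = +0.500000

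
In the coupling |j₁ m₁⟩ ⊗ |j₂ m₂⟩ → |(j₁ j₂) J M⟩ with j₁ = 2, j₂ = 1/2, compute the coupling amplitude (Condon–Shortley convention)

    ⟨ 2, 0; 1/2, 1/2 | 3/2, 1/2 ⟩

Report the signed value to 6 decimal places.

√[4·1!3!0!/5! · 2!2!1!0!2!1!] = √(8/5)
  +(−1)^1/∏(1,0,1,0,2,0)! = -1/2  (running -1/2)
⟨..|..⟩ = √(8/5)·(-1/2) = -0.632456

−√(2/5) ≈ -0.632456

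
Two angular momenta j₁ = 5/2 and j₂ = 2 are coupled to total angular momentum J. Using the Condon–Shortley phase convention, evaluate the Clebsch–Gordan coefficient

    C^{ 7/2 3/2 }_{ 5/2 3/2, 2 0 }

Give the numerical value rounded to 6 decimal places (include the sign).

+√(2/7) = +0.534522

triangle: 1!·4!·3!/9! = 144/362880
(j±m)!: 4!·1!·2!·2!·5!·2! = 23040
prefactor² = (2J+1)·Δ·N² = 512/7
  k=0: +1/(0!·1!·1!·2!·3!·1!) = 1/12
  k=1: −1/(1!·0!·0!·1!·4!·2!) = -1/48
Σ = 1/16  ⇒  CG² = 512/7·1/16² = 2/7
CG = +√(2/7) = +0.534522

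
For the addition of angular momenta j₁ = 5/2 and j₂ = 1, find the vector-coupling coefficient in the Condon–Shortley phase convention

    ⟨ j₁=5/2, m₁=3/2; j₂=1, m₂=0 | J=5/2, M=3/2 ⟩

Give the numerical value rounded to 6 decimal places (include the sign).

√[6·1!4!1!/7! · 4!1!1!1!4!1!] = √(576/35)
  +(−1)^0/∏(0,1,1,1,3,0)! = 1/6  (running 1/6)
  +(−1)^1/∏(1,0,0,0,4,1)! = -1/24  (running 1/8)
⟨..|..⟩ = √(576/35)·(1/8) = +0.507093

+0.507093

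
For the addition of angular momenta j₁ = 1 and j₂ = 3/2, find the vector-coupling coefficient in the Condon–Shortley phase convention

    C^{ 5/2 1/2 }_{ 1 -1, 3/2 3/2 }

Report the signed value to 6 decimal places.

+0.316228

√[6·0!2!3!/6! · 0!2!3!0!3!2!] = √(72/5)
  +(−1)^0/∏(0,0,2,3,0,0)! = 1/12  (running 1/12)
⟨..|..⟩ = √(72/5)·(1/12) = +0.316228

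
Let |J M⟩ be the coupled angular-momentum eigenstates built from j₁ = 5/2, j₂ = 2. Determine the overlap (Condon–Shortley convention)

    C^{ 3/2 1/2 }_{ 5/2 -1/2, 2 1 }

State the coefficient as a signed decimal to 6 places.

+0.487950  (= +√(5/21))

√[4·3!2!1!/7! · 2!3!3!1!2!1!] = √(48/35)
  +(−1)^2/∏(2,1,1,1,1,0)! = 1/2  (running 1/2)
  +(−1)^3/∏(3,0,0,0,2,1)! = -1/12  (running 5/12)
⟨..|..⟩ = √(48/35)·(5/12) = +0.487950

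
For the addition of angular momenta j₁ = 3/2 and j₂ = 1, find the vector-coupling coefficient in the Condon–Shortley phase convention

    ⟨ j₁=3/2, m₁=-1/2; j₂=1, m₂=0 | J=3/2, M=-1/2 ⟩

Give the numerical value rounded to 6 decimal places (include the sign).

-0.258199

triangle: 1!·2!·1!/5! = 2/120
(j±m)!: 1!·2!·1!·1!·1!·2! = 4
prefactor² = (2J+1)·Δ·N² = 4/15
  k=0: +1/(0!·1!·2!·1!·0!·0!) = 1/2
  k=1: −1/(1!·0!·1!·0!·1!·1!) = -1
Σ = -1/2  ⇒  CG² = 4/15·(-1/2)² = 1/15
CG = −√(1/15) = -0.258199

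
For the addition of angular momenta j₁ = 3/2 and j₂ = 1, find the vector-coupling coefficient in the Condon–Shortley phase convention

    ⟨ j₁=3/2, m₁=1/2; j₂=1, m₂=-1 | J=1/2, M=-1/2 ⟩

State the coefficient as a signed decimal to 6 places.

j₁+j₂−J=2  J+j₁−j₂=1  J−j₁+j₂=0  j₁+j₂+J+1=4
(j₁±m₁, j₂±m₂, J±M) = (2,1,0,2,0,1)
P² = 2/3
sum k=0..0:
  [0] +1/2 = 1/2
S = 1/2
C² = P²·S² = 1/6 ; C = +0.408248

+√(1/6) ≈ +0.408248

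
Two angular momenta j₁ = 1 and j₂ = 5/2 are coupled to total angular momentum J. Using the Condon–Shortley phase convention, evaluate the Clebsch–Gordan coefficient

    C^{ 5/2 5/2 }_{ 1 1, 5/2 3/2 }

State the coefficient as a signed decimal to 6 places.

√[6·1!1!4!/7! · 2!0!4!1!5!0!] = √(1152/7)
  +(−1)^0/∏(0,1,0,4,1,0)! = 1/24  (running 1/24)
⟨..|..⟩ = √(1152/7)·(1/24) = +0.534522

+√(2/7) = +0.534522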